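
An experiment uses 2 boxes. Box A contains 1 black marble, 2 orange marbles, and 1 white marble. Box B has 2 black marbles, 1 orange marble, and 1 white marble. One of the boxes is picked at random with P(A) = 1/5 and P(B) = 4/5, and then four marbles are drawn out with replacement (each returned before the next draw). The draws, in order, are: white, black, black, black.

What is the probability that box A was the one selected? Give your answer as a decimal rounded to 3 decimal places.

Under each hypothesis, the probability of the observed sequence is: P(data | box A) = (1/4)(1/4)(1/4)(1/4) = 0.0039062; P(data | box B) = (1/4)(2/4)(2/4)(2/4) = 0.03125.
The prior-weighted likelihoods are 1/5 · 0.0039062 = 0.00078125, 4/5 · 0.03125 = 0.025; summing to 0.025781.
By Bayes' rule, P(box A | data) = (0.00078125) / (0.025781) = 0.030303.

0.030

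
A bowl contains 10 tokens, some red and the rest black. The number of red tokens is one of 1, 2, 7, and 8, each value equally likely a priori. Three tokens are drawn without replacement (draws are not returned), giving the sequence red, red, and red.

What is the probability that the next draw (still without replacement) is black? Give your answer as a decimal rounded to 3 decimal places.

For each hypothesis, P(data | H) works out to: P(data | r = 1) = (1/10)(0/9) = 0; P(data | r = 2) = (2/10)(1/9)(0/8) = 0; P(data | r = 7) = (7/10)(6/9)(5/8) = 7/24; P(data | r = 8) = (8/10)(7/9)(6/8) = 7/15.
The prior-weighted likelihoods are 1/4 · 0 = 0, 1/4 · 0 = 0, 1/4 · 7/24 = 7/96, 1/4 · 7/15 = 7/60; with total 91/480.
Dividing through by the total gives posterior P(r = 1 | data) = 0, P(r = 2 | data) = 0, P(r = 7 | data) = 5/13, P(r = 8 | data) = 8/13.
The predictive probability is P(black next | data) = (3/7)(5/13) + (2/7)(8/13) = 31/91.

0.341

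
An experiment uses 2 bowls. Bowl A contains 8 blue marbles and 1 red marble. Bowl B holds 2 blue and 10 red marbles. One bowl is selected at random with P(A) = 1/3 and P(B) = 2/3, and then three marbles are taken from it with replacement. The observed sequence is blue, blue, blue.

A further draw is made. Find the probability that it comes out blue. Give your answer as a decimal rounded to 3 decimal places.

0.879

For each hypothesis, P(data | H) works out to: P(data | bowl A) = (8/9)(8/9)(8/9) = 0.70233; P(data | bowl B) = (2/12)(2/12)(2/12) = 0.0046296.
The prior-weighted likelihoods are 1/3 · 0.70233 = 0.23411, 2/3 · 0.0046296 = 0.0030864; summing to 0.2372.
Dividing through by the total gives posterior P(bowl A | data) = 0.98699, P(bowl B | data) = 0.013012.
Averaging over the posterior, P(blue next | data) = (8/9)(0.98699) + (1/6)(0.013012) = 0.87949.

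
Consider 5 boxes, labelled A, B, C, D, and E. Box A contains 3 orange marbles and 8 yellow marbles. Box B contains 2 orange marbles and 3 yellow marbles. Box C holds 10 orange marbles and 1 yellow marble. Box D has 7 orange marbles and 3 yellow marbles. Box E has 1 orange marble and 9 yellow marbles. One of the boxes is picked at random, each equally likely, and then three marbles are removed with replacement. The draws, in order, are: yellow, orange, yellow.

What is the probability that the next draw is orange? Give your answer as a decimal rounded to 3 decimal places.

For each hypothesis, P(data | H) works out to: P(data | box A) = (8/11)(3/11)(8/11) = 0.14425; P(data | box B) = (3/5)(2/5)(3/5) = 0.144; P(data | box C) = (1/11)(10/11)(1/11) = 0.0075131; P(data | box D) = (3/10)(7/10)(3/10) = 0.063; P(data | box E) = (9/10)(1/10)(9/10) = 0.081.
The prior-weighted likelihoods are 1/5 · 0.14425 = 0.02885, 1/5 · 0.144 = 0.0288, 1/5 · 0.0075131 = 0.0015026, 1/5 · 0.063 = 0.0126, 1/5 · 0.081 = 0.0162; with total 0.087953.
The posterior is then P(box A | data) = 0.32802, P(box B | data) = 0.32745, P(box C | data) = 0.017084, P(box D | data) = 0.14326, P(box E | data) = 0.18419.
The predictive probability is P(orange next | data) = (3/11)(0.32802) + (2/5)(0.32745) + (10/11)(0.017084) + (7/10)(0.14326) + (1/10)(0.18419) = 0.35467.

0.355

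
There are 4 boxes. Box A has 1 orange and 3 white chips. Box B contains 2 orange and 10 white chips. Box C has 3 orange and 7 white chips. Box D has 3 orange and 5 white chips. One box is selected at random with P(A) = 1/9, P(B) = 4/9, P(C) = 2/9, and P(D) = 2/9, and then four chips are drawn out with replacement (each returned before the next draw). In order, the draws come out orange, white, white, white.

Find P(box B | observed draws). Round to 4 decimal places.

Compute the likelihood of the observed sequence for each case: P(data | box A) = (1/4)(3/4)(3/4)(3/4) = 0.10547; P(data | box B) = (2/12)(10/12)(10/12)(10/12) = 0.096451; P(data | box C) = (3/10)(7/10)(7/10)(7/10) = 0.1029; P(data | box D) = (3/8)(5/8)(5/8)(5/8) = 0.091553.
Multiplying each by its prior: 1/9 · 0.10547 = 0.011719, 4/9 · 0.096451 = 0.042867, 2/9 · 0.1029 = 0.022867, 2/9 · 0.091553 = 0.020345; summing to 0.097797.
Hence P(box B | data) = (0.042867) / (0.097797) = 0.43832.

0.4383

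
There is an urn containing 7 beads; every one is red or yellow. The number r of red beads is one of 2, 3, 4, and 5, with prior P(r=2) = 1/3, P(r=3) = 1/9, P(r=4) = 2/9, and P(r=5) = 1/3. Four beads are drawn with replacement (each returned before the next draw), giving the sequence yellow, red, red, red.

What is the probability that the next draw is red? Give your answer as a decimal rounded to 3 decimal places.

0.614

Under each hypothesis, the probability of the observed sequence is: P(data | r = 2) = (5/7)(2/7)(2/7)(2/7) = 0.01666; P(data | r = 3) = (4/7)(3/7)(3/7)(3/7) = 0.044981; P(data | r = 4) = (3/7)(4/7)(4/7)(4/7) = 0.079967; P(data | r = 5) = (2/7)(5/7)(5/7)(5/7) = 0.10412.
Multiplying each by its prior: 1/3 · 0.01666 = 0.0055532, 1/9 · 0.044981 = 0.0049979, 2/9 · 0.079967 = 0.01777, 1/3 · 0.10412 = 0.034708; these sum to 0.063029.
The posterior is then P(r = 2 | data) = 0.088106, P(r = 3 | data) = 0.079295, P(r = 4 | data) = 0.28194, P(r = 5 | data) = 0.55066.
So P(red next | data) = Σ P(red next | H) P(H | data) = (2/7)(0.088106) + (3/7)(0.079295) + (4/7)(0.28194) + (5/7)(0.55066) = 0.61359.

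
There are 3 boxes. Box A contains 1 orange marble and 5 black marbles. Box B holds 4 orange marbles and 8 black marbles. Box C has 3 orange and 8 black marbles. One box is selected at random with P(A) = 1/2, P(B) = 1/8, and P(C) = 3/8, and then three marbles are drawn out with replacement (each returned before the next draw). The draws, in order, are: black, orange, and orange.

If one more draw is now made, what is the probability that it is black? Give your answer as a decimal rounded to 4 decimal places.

The likelihood of the observed sequence under each hypothesis: P(data | box A) = (5/6)(1/6)(1/6) = 0.023148; P(data | box B) = (8/12)(4/12)(4/12) = 0.074074; P(data | box C) = (8/11)(3/11)(3/11) = 0.054095.
Weighting by the prior gives 1/2 · 0.023148 = 0.011574, 1/8 · 0.074074 = 0.0092593, 3/8 · 0.054095 = 0.020285; summing to 0.041119.
Dividing through by the total gives posterior P(box A | data) = 0.28148, P(box B | data) = 0.22518, P(box C | data) = 0.49334.
The predictive probability is P(black next | data) = (5/6)(0.28148) + (2/3)(0.22518) + (8/11)(0.49334) = 0.74348.

0.7435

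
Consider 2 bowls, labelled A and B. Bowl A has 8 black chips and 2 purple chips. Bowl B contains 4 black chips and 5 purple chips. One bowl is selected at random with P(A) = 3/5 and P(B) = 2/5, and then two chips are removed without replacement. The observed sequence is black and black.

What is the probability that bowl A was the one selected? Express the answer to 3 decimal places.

0.848

Under each hypothesis, the probability of the observed sequence is: P(data | bowl A) = (8/10)(7/9) = 28/45; P(data | bowl B) = (4/9)(3/8) = 1/6.
Weighting by the prior gives 3/5 · 28/45 = 28/75, 2/5 · 1/6 = 1/15; with total 11/25.
Hence P(bowl A | data) = (28/75) / (11/25) = 28/33.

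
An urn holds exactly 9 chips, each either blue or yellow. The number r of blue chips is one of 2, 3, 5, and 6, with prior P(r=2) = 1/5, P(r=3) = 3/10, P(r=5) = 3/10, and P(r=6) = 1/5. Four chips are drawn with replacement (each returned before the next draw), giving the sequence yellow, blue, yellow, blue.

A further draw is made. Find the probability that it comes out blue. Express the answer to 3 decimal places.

0.470

For each hypothesis, P(data | H) works out to: P(data | r = 2) = (7/9)(2/9)(7/9)(2/9) = 0.029873; P(data | r = 3) = (6/9)(3/9)(6/9)(3/9) = 0.049383; P(data | r = 5) = (4/9)(5/9)(4/9)(5/9) = 0.060966; P(data | r = 6) = (3/9)(6/9)(3/9)(6/9) = 0.049383.
Weighting by the prior gives 1/5 · 0.029873 = 0.0059747, 3/10 · 0.049383 = 0.014815, 3/10 · 0.060966 = 0.01829, 1/5 · 0.049383 = 0.0098765; these sum to 0.048956.
Dividing through by the total gives posterior P(r = 2 | data) = 0.12204, P(r = 3 | data) = 0.30262, P(r = 5 | data) = 0.3736, P(r = 6 | data) = 0.20174.
So P(blue next | data) = Σ P(blue next | H) P(H | data) = (2/9)(0.12204) + (1/3)(0.30262) + (5/9)(0.3736) + (2/3)(0.20174) = 0.47004.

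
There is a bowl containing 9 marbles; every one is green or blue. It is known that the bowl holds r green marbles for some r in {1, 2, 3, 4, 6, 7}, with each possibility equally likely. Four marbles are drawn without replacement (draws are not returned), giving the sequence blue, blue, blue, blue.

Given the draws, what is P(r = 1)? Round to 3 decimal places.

Under each hypothesis, the probability of the observed sequence is: P(data | r = 1) = (8/9)(7/8)(6/7)(5/6) = 5/9; P(data | r = 2) = (7/9)(6/8)(5/7)(4/6) = 5/18; P(data | r = 3) = (6/9)(5/8)(4/7)(3/6) = 5/42; P(data | r = 4) = (5/9)(4/8)(3/7)(2/6) = 5/126; P(data | r = 6) = (3/9)(2/8)(1/7)(0/6) = 0; P(data | r = 7) = (2/9)(1/8)(0/7) = 0.
Multiplying each by its prior: 1/6 · 5/9 = 5/54, 1/6 · 5/18 = 5/108, 1/6 · 5/42 = 5/252, 1/6 · 5/126 = 5/756, 1/6 · 0 = 0, 1/6 · 0 = 0; these sum to 125/756.
Hence P(r = 1 | data) = (5/54) / (125/756) = 14/25.

0.560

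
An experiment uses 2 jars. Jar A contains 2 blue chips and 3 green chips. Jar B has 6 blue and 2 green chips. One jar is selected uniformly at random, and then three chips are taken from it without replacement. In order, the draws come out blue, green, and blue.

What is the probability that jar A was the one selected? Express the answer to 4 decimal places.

Compute the likelihood of the observed sequence for each case: P(data | jar A) = (2/5)(3/4)(1/3) = 1/10; P(data | jar B) = (6/8)(2/7)(5/6) = 5/28.
Multiplying each by its prior: 1/2 · 1/10 = 1/20, 1/2 · 5/28 = 5/56; with total 39/280.
So P(jar A | data) = (1/20) / (39/280) = 14/39.

0.3590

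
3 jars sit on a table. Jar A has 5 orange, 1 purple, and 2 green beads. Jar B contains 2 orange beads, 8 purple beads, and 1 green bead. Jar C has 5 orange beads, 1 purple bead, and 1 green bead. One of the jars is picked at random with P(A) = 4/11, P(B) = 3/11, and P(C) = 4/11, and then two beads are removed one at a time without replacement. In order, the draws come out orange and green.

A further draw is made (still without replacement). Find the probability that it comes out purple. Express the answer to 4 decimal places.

0.2111

For each hypothesis, P(data | H) works out to: P(data | jar A) = (5/8)(2/7) = 0.17857; P(data | jar B) = (2/11)(1/10) = 0.018182; P(data | jar C) = (5/7)(1/6) = 0.11905.
Weighting by the prior gives 4/11 · 0.17857 = 0.064935, 3/11 · 0.018182 = 0.0049587, 4/11 · 0.11905 = 0.04329; summing to 0.11318.
The posterior is then P(jar A | data) = 0.57371, P(jar B | data) = 0.043811, P(jar C | data) = 0.38248.
Averaging over the posterior, P(purple next | data) = (1/6)(0.57371) + (8/9)(0.043811) + (1/5)(0.38248) = 0.21106.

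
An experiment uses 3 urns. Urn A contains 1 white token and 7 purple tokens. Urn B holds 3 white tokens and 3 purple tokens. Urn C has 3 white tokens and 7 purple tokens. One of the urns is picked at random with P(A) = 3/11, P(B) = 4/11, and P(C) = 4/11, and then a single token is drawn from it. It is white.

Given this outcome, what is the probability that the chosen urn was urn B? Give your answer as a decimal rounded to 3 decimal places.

0.559

Under each hypothesis, the probability of this draw is: P(data | urn A) = (1/8) = 1/8; P(data | urn B) = (3/6) = 1/2; P(data | urn C) = (3/10) = 3/10.
Weighting by the prior gives 3/11 · 1/8 = 3/88, 4/11 · 1/2 = 2/11, 4/11 · 3/10 = 6/55; these sum to 13/40.
Hence P(urn B | data) = (2/11) / (13/40) = 80/143.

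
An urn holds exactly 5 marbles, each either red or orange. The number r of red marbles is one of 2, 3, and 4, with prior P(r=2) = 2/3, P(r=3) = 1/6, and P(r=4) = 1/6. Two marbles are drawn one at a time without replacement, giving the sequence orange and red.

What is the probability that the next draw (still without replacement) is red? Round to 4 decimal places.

Compute the likelihood of the observed sequence for each case: P(data | r = 2) = (3/5)(2/4) = 3/10; P(data | r = 3) = (2/5)(3/4) = 3/10; P(data | r = 4) = (1/5)(4/4) = 1/5.
Multiplying each by its prior: 2/3 · 3/10 = 1/5, 1/6 · 3/10 = 1/20, 1/6 · 1/5 = 1/30; with total 17/60.
The posterior is then P(r = 2 | data) = 12/17, P(r = 3 | data) = 3/17, P(r = 4 | data) = 2/17.
So P(red next | data) = Σ P(red next | H) P(H | data) = (1/3)(12/17) + (2/3)(3/17) + (1)(2/17) = 8/17.

0.4706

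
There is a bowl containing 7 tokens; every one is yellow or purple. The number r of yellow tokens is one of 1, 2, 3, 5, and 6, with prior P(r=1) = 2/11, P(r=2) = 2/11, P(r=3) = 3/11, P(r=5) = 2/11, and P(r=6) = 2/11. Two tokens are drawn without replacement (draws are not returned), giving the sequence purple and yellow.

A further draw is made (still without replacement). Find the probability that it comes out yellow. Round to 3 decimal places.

0.464

Under each hypothesis, the probability of the observed sequence is: P(data | r = 1) = (6/7)(1/6) = 1/7; P(data | r = 2) = (5/7)(2/6) = 5/21; P(data | r = 3) = (4/7)(3/6) = 2/7; P(data | r = 5) = (2/7)(5/6) = 5/21; P(data | r = 6) = (1/7)(6/6) = 1/7.
The prior-weighted likelihoods are 2/11 · 1/7 = 2/77, 2/11 · 5/21 = 10/231, 3/11 · 2/7 = 6/77, 2/11 · 5/21 = 10/231, 2/11 · 1/7 = 2/77; these sum to 50/231.
Normalising, the posterior is P(r = 1 | data) = 3/25, P(r = 2 | data) = 1/5, P(r = 3 | data) = 9/25, P(r = 5 | data) = 1/5, P(r = 6 | data) = 3/25.
Averaging over the posterior, P(yellow next | data) = (0)(3/25) + (1/5)(1/5) + (2/5)(9/25) + (4/5)(1/5) + (1)(3/25) = 58/125.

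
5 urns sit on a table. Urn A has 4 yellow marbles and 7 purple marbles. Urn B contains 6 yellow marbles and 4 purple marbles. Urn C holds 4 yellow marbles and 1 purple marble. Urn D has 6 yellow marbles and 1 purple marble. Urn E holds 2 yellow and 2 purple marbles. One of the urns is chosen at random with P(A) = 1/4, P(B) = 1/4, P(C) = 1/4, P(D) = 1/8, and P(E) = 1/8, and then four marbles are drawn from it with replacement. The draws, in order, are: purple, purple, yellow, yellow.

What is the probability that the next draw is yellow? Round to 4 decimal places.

0.5502

Under each hypothesis, the probability of the observed sequence is: P(data | urn A) = (7/11)(7/11)(4/11)(4/11) = 0.053548; P(data | urn B) = (4/10)(4/10)(6/10)(6/10) = 0.0576; P(data | urn C) = (1/5)(1/5)(4/5)(4/5) = 0.0256; P(data | urn D) = (1/7)(1/7)(6/7)(6/7) = 0.014994; P(data | urn E) = (2/4)(2/4)(2/4)(2/4) = 0.0625.
Weighting by the prior gives 1/4 · 0.053548 = 0.013387, 1/4 · 0.0576 = 0.0144, 1/4 · 0.0256 = 0.0064, 1/8 · 0.014994 = 0.0018742, 1/8 · 0.0625 = 0.0078125; summing to 0.043874.
Dividing through by the total gives posterior P(urn A | data) = 0.30513, P(urn B | data) = 0.32821, P(urn C | data) = 0.14587, P(urn D | data) = 0.042718, P(urn E | data) = 0.17807.
Averaging over the posterior, P(yellow next | data) = (4/11)(0.30513) + (3/5)(0.32821) + (4/5)(0.14587) + (6/7)(0.042718) + (1/2)(0.17807) = 0.55023.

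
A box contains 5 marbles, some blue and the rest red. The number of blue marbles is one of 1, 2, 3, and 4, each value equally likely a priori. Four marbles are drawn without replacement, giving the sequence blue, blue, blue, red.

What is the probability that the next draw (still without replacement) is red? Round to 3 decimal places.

0.333

Compute the likelihood of the observed sequence for each case: P(data | r = 1) = (1/5)(0/4) = 0; P(data | r = 2) = (2/5)(1/4)(0/3) = 0; P(data | r = 3) = (3/5)(2/4)(1/3)(2/2) = 1/10; P(data | r = 4) = (4/5)(3/4)(2/3)(1/2) = 1/5.
Weighting by the prior gives 1/4 · 0 = 0, 1/4 · 0 = 0, 1/4 · 1/10 = 1/40, 1/4 · 1/5 = 1/20; summing to 3/40.
Normalising, the posterior is P(r = 1 | data) = 0, P(r = 2 | data) = 0, P(r = 3 | data) = 1/3, P(r = 4 | data) = 2/3.
So P(red next | data) = Σ P(red next | H) P(H | data) = (1)(1/3) + (0)(2/3) = 1/3.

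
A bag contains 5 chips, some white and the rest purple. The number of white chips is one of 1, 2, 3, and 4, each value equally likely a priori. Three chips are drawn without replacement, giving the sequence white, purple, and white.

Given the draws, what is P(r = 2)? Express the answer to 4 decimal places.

The likelihood of the observed sequence under each hypothesis: P(data | r = 1) = (1/5)(4/4)(0/3) = 0; P(data | r = 2) = (2/5)(3/4)(1/3) = 1/10; P(data | r = 3) = (3/5)(2/4)(2/3) = 1/5; P(data | r = 4) = (4/5)(1/4)(3/3) = 1/5.
Multiplying each by its prior: 1/4 · 0 = 0, 1/4 · 1/10 = 1/40, 1/4 · 1/5 = 1/20, 1/4 · 1/5 = 1/20; with total 1/8.
Hence P(r = 2 | data) = (1/40) / (1/8) = 1/5.

0.2000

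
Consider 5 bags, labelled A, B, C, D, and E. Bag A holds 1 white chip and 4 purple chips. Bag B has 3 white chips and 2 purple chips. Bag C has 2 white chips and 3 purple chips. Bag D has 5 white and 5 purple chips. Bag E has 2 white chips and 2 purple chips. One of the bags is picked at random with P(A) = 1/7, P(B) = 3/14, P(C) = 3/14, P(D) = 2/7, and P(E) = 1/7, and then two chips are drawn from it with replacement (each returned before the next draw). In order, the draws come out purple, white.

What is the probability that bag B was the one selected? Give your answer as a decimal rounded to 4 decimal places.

Compute the likelihood of the observed sequence for each case: P(data | bag A) = (4/5)(1/5) = 4/25; P(data | bag B) = (2/5)(3/5) = 6/25; P(data | bag C) = (3/5)(2/5) = 6/25; P(data | bag D) = (5/10)(5/10) = 1/4; P(data | bag E) = (2/4)(2/4) = 1/4.
The prior-weighted likelihoods are 1/7 · 4/25 = 4/175, 3/14 · 6/25 = 9/175, 3/14 · 6/25 = 9/175, 2/7 · 1/4 = 1/14, 1/7 · 1/4 = 1/28; with total 163/700.
Therefore the posterior P(bag B | data) = (9/175) / (163/700) = 36/163.

0.2209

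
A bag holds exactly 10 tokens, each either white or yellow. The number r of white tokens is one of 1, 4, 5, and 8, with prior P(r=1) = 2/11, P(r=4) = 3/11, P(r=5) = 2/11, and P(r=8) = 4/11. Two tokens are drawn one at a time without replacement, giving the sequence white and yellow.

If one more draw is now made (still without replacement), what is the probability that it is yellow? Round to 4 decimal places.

Compute the likelihood of the observed sequence for each case: P(data | r = 1) = (1/10)(9/9) = 1/10; P(data | r = 4) = (4/10)(6/9) = 4/15; P(data | r = 5) = (5/10)(5/9) = 5/18; P(data | r = 8) = (8/10)(2/9) = 8/45.
The prior-weighted likelihoods are 2/11 · 1/10 = 1/55, 3/11 · 4/15 = 4/55, 2/11 · 5/18 = 5/99, 4/11 · 8/45 = 32/495; these sum to 34/165.
Normalising, the posterior is P(r = 1 | data) = 3/34, P(r = 4 | data) = 6/17, P(r = 5 | data) = 25/102, P(r = 8 | data) = 16/51.
The predictive probability is P(yellow next | data) = (1)(3/34) + (5/8)(6/17) + (1/2)(25/102) + (1/8)(16/51) = 8/17.

0.4706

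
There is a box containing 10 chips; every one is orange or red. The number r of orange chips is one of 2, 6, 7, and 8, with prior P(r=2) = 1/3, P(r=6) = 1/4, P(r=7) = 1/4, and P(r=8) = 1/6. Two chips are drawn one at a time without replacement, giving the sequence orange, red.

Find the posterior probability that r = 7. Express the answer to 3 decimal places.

0.273

Compute the likelihood of the observed sequence for each case: P(data | r = 2) = (2/10)(8/9) = 8/45; P(data | r = 6) = (6/10)(4/9) = 4/15; P(data | r = 7) = (7/10)(3/9) = 7/30; P(data | r = 8) = (8/10)(2/9) = 8/45.
The prior-weighted likelihoods are 1/3 · 8/45 = 8/135, 1/4 · 4/15 = 1/15, 1/4 · 7/30 = 7/120, 1/6 · 8/45 = 4/135; summing to 77/360.
So P(r = 7 | data) = (7/120) / (77/360) = 3/11.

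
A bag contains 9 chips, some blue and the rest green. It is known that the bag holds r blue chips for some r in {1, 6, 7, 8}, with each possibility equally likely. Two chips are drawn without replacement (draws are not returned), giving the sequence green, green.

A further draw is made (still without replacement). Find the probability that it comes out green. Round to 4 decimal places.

For each hypothesis, P(data | H) works out to: P(data | r = 1) = (8/9)(7/8) = 7/9; P(data | r = 6) = (3/9)(2/8) = 1/12; P(data | r = 7) = (2/9)(1/8) = 1/36; P(data | r = 8) = (1/9)(0/8) = 0.
The prior-weighted likelihoods are 1/4 · 7/9 = 7/36, 1/4 · 1/12 = 1/48, 1/4 · 1/36 = 1/144, 1/4 · 0 = 0; these sum to 2/9.
Dividing through by the total gives posterior P(r = 1 | data) = 7/8, P(r = 6 | data) = 3/32, P(r = 7 | data) = 1/32, P(r = 8 | data) = 0.
The predictive probability is P(green next | data) = (6/7)(7/8) + (1/7)(3/32) + (0)(1/32) = 171/224.

0.7634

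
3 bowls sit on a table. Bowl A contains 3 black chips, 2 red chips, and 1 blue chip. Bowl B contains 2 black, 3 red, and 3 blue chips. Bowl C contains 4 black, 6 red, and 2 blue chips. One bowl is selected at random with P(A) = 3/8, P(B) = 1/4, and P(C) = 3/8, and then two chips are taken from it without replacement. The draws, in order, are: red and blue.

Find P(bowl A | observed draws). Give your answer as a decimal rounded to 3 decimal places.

For each hypothesis, P(data | H) works out to: P(data | bowl A) = (2/6)(1/5) = 0.066667; P(data | bowl B) = (3/8)(3/7) = 0.16071; P(data | bowl C) = (6/12)(2/11) = 0.090909.
The prior-weighted likelihoods are 3/8 · 0.066667 = 0.025, 1/4 · 0.16071 = 0.040179, 3/8 · 0.090909 = 0.034091; these sum to 0.099269.
By Bayes' rule, P(bowl A | data) = (0.025) / (0.099269) = 0.25184.

0.252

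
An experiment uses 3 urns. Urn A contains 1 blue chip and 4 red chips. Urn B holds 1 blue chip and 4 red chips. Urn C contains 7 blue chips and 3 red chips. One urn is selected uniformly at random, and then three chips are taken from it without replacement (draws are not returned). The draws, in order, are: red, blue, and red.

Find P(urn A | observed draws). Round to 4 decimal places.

For each hypothesis, P(data | H) works out to: P(data | urn A) = (4/5)(1/4)(3/3) = 1/5; P(data | urn B) = (4/5)(1/4)(3/3) = 1/5; P(data | urn C) = (3/10)(7/9)(2/8) = 7/120.
The prior-weighted likelihoods are 1/3 · 1/5 = 1/15, 1/3 · 1/5 = 1/15, 1/3 · 7/120 = 7/360; these sum to 11/72.
By Bayes' rule, P(urn A | data) = (1/15) / (11/72) = 24/55.

0.4364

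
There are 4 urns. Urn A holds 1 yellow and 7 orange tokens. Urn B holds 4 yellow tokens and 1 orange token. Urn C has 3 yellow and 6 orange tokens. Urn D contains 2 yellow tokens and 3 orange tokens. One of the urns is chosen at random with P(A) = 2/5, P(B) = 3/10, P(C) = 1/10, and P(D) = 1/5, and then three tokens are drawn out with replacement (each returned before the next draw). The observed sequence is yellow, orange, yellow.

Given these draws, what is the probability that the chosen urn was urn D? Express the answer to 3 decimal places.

The likelihood of the observed sequence under each hypothesis: P(data | urn A) = (1/8)(7/8)(1/8) = 0.013672; P(data | urn B) = (4/5)(1/5)(4/5) = 0.128; P(data | urn C) = (3/9)(6/9)(3/9) = 0.074074; P(data | urn D) = (2/5)(3/5)(2/5) = 0.096.
Weighting by the prior gives 2/5 · 0.013672 = 0.0054687, 3/10 · 0.128 = 0.0384, 1/10 · 0.074074 = 0.0074074, 1/5 · 0.096 = 0.0192; with total 0.070476.
Therefore the posterior P(urn D | data) = (0.0192) / (0.070476) = 0.27243.

0.272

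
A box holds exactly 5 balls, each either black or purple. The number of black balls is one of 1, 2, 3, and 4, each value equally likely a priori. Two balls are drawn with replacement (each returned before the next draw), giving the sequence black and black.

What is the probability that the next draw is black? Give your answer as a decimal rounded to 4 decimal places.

0.6667

Compute the likelihood of the observed sequence for each case: P(data | r = 1) = (1/5)(1/5) = 1/25; P(data | r = 2) = (2/5)(2/5) = 4/25; P(data | r = 3) = (3/5)(3/5) = 9/25; P(data | r = 4) = (4/5)(4/5) = 16/25.
Multiplying each by its prior: 1/4 · 1/25 = 1/100, 1/4 · 4/25 = 1/25, 1/4 · 9/25 = 9/100, 1/4 · 16/25 = 4/25; with total 3/10.
Dividing through by the total gives posterior P(r = 1 | data) = 1/30, P(r = 2 | data) = 2/15, P(r = 3 | data) = 3/10, P(r = 4 | data) = 8/15.
So P(black next | data) = Σ P(black next | H) P(H | data) = (1/5)(1/30) + (2/5)(2/15) + (3/5)(3/10) + (4/5)(8/15) = 2/3.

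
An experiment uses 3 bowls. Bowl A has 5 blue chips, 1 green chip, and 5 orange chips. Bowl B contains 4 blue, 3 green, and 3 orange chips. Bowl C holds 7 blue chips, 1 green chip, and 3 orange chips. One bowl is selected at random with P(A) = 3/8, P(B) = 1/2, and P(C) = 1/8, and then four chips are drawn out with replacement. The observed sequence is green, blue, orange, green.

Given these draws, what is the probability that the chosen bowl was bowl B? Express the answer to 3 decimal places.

0.868

Compute the likelihood of the observed sequence for each case: P(data | bowl A) = (1/11)(5/11)(5/11)(1/11) = 0.0017075; P(data | bowl B) = (3/10)(4/10)(3/10)(3/10) = 0.0108; P(data | bowl C) = (1/11)(7/11)(3/11)(1/11) = 0.0014343.
Weighting by the prior gives 3/8 · 0.0017075 = 0.00064033, 1/2 · 0.0108 = 0.0054, 1/8 · 0.0014343 = 0.00017929; summing to 0.0062196.
By Bayes' rule, P(bowl B | data) = (0.0054) / (0.0062196) = 0.86822.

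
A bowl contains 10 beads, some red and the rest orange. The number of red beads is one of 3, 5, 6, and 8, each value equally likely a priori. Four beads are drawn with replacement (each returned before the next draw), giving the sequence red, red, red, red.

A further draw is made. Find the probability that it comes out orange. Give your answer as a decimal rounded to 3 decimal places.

Under each hypothesis, the probability of the observed sequence is: P(data | r = 3) = (3/10)(3/10)(3/10)(3/10) = 0.0081; P(data | r = 5) = (5/10)(5/10)(5/10)(5/10) = 0.0625; P(data | r = 6) = (6/10)(6/10)(6/10)(6/10) = 0.1296; P(data | r = 8) = (8/10)(8/10)(8/10)(8/10) = 0.4096.
Multiplying each by its prior: 1/4 · 0.0081 = 0.002025, 1/4 · 0.0625 = 0.015625, 1/4 · 0.1296 = 0.0324, 1/4 · 0.4096 = 0.1024; with total 0.15245.
The posterior is then P(r = 3 | data) = 0.013283, P(r = 5 | data) = 0.10249, P(r = 6 | data) = 0.21253, P(r = 8 | data) = 0.6717.
Averaging over the posterior, P(orange next | data) = (7/10)(0.013283) + (1/2)(0.10249) + (2/5)(0.21253) + (1/5)(0.6717) = 0.2799.

0.280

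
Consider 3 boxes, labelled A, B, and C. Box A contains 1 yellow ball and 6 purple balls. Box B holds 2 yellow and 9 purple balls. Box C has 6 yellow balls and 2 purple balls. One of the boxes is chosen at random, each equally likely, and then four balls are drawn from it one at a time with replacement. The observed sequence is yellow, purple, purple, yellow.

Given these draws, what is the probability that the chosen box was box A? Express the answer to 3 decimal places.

The likelihood of the observed sequence under each hypothesis: P(data | box A) = (1/7)(6/7)(6/7)(1/7) = 0.014994; P(data | box B) = (2/11)(9/11)(9/11)(2/11) = 0.02213; P(data | box C) = (6/8)(2/8)(2/8)(6/8) = 0.035156.
Weighting by the prior gives 1/3 · 0.014994 = 0.0049979, 1/3 · 0.02213 = 0.0073765, 1/3 · 0.035156 = 0.011719; summing to 0.024093.
Therefore the posterior P(box A | data) = (0.0049979) / (0.024093) = 0.20744.

0.207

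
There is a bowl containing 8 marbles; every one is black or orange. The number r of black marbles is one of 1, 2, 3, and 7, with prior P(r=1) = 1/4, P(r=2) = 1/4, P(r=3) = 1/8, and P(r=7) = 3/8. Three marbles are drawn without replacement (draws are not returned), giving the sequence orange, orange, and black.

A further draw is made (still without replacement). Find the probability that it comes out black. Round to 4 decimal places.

0.1818

Under each hypothesis, the probability of the observed sequence is: P(data | r = 1) = (7/8)(6/7)(1/6) = 1/8; P(data | r = 2) = (6/8)(5/7)(2/6) = 5/28; P(data | r = 3) = (5/8)(4/7)(3/6) = 5/28; P(data | r = 7) = (1/8)(0/7) = 0.
Weighting by the prior gives 1/4 · 1/8 = 1/32, 1/4 · 5/28 = 5/112, 1/8 · 5/28 = 5/224, 3/8 · 0 = 0; these sum to 11/112.
Dividing through by the total gives posterior P(r = 1 | data) = 7/22, P(r = 2 | data) = 5/11, P(r = 3 | data) = 5/22, P(r = 7 | data) = 0.
The predictive probability is P(black next | data) = (0)(7/22) + (1/5)(5/11) + (2/5)(5/22) = 2/11.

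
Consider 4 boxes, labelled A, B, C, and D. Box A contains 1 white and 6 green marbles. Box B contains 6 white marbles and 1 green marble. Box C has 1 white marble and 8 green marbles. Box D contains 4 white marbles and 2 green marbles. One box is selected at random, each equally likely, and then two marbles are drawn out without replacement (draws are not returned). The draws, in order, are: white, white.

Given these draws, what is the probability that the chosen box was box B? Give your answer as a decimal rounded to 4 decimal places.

Compute the likelihood of the observed sequence for each case: P(data | box A) = (1/7)(0/6) = 0; P(data | box B) = (6/7)(5/6) = 5/7; P(data | box C) = (1/9)(0/8) = 0; P(data | box D) = (4/6)(3/5) = 2/5.
Multiplying each by its prior: 1/4 · 0 = 0, 1/4 · 5/7 = 5/28, 1/4 · 0 = 0, 1/4 · 2/5 = 1/10; with total 39/140.
Therefore the posterior P(box B | data) = (5/28) / (39/140) = 25/39.

0.6410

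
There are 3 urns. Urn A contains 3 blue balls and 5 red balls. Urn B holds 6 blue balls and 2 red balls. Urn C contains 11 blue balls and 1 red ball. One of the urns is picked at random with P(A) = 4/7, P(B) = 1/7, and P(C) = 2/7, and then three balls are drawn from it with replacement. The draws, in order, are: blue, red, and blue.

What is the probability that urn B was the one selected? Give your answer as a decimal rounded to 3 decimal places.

0.222

For each hypothesis, P(data | H) works out to: P(data | urn A) = (3/8)(5/8)(3/8) = 0.087891; P(data | urn B) = (6/8)(2/8)(6/8) = 0.14062; P(data | urn C) = (11/12)(1/12)(11/12) = 0.070023.
Weighting by the prior gives 4/7 · 0.087891 = 0.050223, 1/7 · 0.14062 = 0.020089, 2/7 · 0.070023 = 0.020007; with total 0.090319.
So P(urn B | data) = (0.020089) / (0.090319) = 0.22243.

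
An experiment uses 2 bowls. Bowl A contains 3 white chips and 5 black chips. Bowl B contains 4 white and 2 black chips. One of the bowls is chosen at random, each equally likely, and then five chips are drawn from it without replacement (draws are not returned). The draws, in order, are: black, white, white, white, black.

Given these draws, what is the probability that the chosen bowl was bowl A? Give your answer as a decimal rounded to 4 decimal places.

The likelihood of the observed sequence under each hypothesis: P(data | bowl A) = (5/8)(3/7)(2/6)(1/5)(4/4) = 0.017857; P(data | bowl B) = (2/6)(4/5)(3/4)(2/3)(1/2) = 0.066667.
Weighting by the prior gives 1/2 · 0.017857 = 0.0089286, 1/2 · 0.066667 = 0.033333; summing to 0.042262.
Therefore the posterior P(bowl A | data) = (0.0089286) / (0.042262) = 0.21127.

0.2113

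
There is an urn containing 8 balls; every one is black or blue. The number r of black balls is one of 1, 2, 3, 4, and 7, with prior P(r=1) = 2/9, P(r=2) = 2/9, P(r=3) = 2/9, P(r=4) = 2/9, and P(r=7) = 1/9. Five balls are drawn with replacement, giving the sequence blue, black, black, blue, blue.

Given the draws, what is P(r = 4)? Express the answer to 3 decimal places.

0.303

The likelihood of the observed sequence under each hypothesis: P(data | r = 1) = (7/8)(1/8)(1/8)(7/8)(7/8) = 0.010468; P(data | r = 2) = (6/8)(2/8)(2/8)(6/8)(6/8) = 0.026367; P(data | r = 3) = (5/8)(3/8)(3/8)(5/8)(5/8) = 0.034332; P(data | r = 4) = (4/8)(4/8)(4/8)(4/8)(4/8) = 0.03125; P(data | r = 7) = (1/8)(7/8)(7/8)(1/8)(1/8) = 0.0014954.
Multiplying each by its prior: 2/9 · 0.010468 = 0.0023261, 2/9 · 0.026367 = 0.0058594, 2/9 · 0.034332 = 0.0076294, 2/9 · 0.03125 = 0.0069444, 1/9 · 0.0014954 = 0.00016615; summing to 0.022925.
Hence P(r = 4 | data) = (0.0069444) / (0.022925) = 0.30291.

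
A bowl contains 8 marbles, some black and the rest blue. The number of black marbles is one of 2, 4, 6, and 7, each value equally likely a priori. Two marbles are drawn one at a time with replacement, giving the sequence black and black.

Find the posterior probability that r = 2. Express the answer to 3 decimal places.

Compute the likelihood of the observed sequence for each case: P(data | r = 2) = (2/8)(2/8) = 1/16; P(data | r = 4) = (4/8)(4/8) = 1/4; P(data | r = 6) = (6/8)(6/8) = 9/16; P(data | r = 7) = (7/8)(7/8) = 49/64.
Weighting by the prior gives 1/4 · 1/16 = 1/64, 1/4 · 1/4 = 1/16, 1/4 · 9/16 = 9/64, 1/4 · 49/64 = 49/256; with total 105/256.
By Bayes' rule, P(r = 2 | data) = (1/64) / (105/256) = 4/105.

0.038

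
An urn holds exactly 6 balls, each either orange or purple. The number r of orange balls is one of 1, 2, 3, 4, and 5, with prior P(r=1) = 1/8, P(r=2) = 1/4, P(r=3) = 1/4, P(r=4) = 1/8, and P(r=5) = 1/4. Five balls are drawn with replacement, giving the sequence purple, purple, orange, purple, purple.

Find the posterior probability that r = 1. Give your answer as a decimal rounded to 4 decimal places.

0.2829

Under each hypothesis, the probability of the observed sequence is: P(data | r = 1) = (5/6)(5/6)(1/6)(5/6)(5/6) = 0.080376; P(data | r = 2) = (4/6)(4/6)(2/6)(4/6)(4/6) = 0.065844; P(data | r = 3) = (3/6)(3/6)(3/6)(3/6)(3/6) = 0.03125; P(data | r = 4) = (2/6)(2/6)(4/6)(2/6)(2/6) = 0.0082305; P(data | r = 5) = (1/6)(1/6)(5/6)(1/6)(1/6) = 0.000643.
Multiplying each by its prior: 1/8 · 0.080376 = 0.010047, 1/4 · 0.065844 = 0.016461, 1/4 · 0.03125 = 0.0078125, 1/8 · 0.0082305 = 0.0010288, 1/4 · 0.000643 = 0.00016075; these sum to 0.03551.
By Bayes' rule, P(r = 1 | data) = (0.010047) / (0.03551) = 0.28293.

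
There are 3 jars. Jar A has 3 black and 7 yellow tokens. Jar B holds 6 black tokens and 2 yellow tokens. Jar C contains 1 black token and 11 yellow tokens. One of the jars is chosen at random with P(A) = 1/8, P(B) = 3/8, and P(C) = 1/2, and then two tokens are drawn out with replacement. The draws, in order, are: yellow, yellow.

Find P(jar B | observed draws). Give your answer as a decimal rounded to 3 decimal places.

0.046

Under each hypothesis, the probability of the observed sequence is: P(data | jar A) = (7/10)(7/10) = 0.49; P(data | jar B) = (2/8)(2/8) = 0.0625; P(data | jar C) = (11/12)(11/12) = 0.84028.
Multiplying each by its prior: 1/8 · 0.49 = 0.06125, 3/8 · 0.0625 = 0.023438, 1/2 · 0.84028 = 0.42014; with total 0.50483.
So P(jar B | data) = (0.023438) / (0.50483) = 0.046427.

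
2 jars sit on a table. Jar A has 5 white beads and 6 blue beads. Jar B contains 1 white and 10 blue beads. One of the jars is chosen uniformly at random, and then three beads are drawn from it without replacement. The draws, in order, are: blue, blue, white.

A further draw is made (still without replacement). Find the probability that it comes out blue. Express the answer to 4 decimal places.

0.6875

The likelihood of the observed sequence under each hypothesis: P(data | jar A) = (6/11)(5/10)(5/9) = 5/33; P(data | jar B) = (10/11)(9/10)(1/9) = 1/11.
The prior-weighted likelihoods are 1/2 · 5/33 = 5/66, 1/2 · 1/11 = 1/22; summing to 4/33.
Dividing through by the total gives posterior P(jar A | data) = 5/8, P(jar B | data) = 3/8.
Averaging over the posterior, P(blue next | data) = (1/2)(5/8) + (1)(3/8) = 11/16.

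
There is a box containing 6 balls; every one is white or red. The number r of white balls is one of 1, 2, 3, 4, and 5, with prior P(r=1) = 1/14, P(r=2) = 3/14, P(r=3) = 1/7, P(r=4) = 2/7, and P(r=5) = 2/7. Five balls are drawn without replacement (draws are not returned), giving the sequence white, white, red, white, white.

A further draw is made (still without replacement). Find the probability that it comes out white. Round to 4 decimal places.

For each hypothesis, P(data | H) works out to: P(data | r = 1) = (1/6)(0/5) = 0; P(data | r = 2) = (2/6)(1/5)(4/4)(0/3) = 0; P(data | r = 3) = (3/6)(2/5)(3/4)(1/3)(0/2) = 0; P(data | r = 4) = (4/6)(3/5)(2/4)(2/3)(1/2) = 1/15; P(data | r = 5) = (5/6)(4/5)(1/4)(3/3)(2/2) = 1/6.
The prior-weighted likelihoods are 1/14 · 0 = 0, 3/14 · 0 = 0, 1/7 · 0 = 0, 2/7 · 1/15 = 2/105, 2/7 · 1/6 = 1/21; with total 1/15.
The posterior is then P(r = 1 | data) = 0, P(r = 2 | data) = 0, P(r = 3 | data) = 0, P(r = 4 | data) = 2/7, P(r = 5 | data) = 5/7.
The predictive probability is P(white next | data) = (0)(2/7) + (1)(5/7) = 5/7.

0.7143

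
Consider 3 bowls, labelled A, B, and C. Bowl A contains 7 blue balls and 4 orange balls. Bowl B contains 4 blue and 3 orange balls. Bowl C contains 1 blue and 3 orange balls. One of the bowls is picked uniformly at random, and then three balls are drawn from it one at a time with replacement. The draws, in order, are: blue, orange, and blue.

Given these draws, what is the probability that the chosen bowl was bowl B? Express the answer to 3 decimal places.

0.419

Under each hypothesis, the probability of the observed sequence is: P(data | bowl A) = (7/11)(4/11)(7/11) = 0.14726; P(data | bowl B) = (4/7)(3/7)(4/7) = 0.13994; P(data | bowl C) = (1/4)(3/4)(1/4) = 0.046875.
The prior-weighted likelihoods are 1/3 · 0.14726 = 0.049086, 1/3 · 0.13994 = 0.046647, 1/3 · 0.046875 = 0.015625; with total 0.11136.
So P(bowl B | data) = (0.046647) / (0.11136) = 0.41889.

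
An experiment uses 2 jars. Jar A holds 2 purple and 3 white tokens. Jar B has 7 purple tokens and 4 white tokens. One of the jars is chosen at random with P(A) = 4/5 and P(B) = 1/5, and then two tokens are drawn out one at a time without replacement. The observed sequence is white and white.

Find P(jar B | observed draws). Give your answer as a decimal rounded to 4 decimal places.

0.0833

For each hypothesis, P(data | H) works out to: P(data | jar A) = (3/5)(2/4) = 3/10; P(data | jar B) = (4/11)(3/10) = 6/55.
The prior-weighted likelihoods are 4/5 · 3/10 = 6/25, 1/5 · 6/55 = 6/275; these sum to 72/275.
So P(jar B | data) = (6/275) / (72/275) = 1/12.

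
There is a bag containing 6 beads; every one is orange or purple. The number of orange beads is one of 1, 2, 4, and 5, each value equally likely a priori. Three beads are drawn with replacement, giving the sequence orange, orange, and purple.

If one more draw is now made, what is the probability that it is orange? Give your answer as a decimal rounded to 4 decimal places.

0.6197

Compute the likelihood of the observed sequence for each case: P(data | r = 1) = (1/6)(1/6)(5/6) = 5/216; P(data | r = 2) = (2/6)(2/6)(4/6) = 2/27; P(data | r = 4) = (4/6)(4/6)(2/6) = 4/27; P(data | r = 5) = (5/6)(5/6)(1/6) = 25/216.
The prior-weighted likelihoods are 1/4 · 5/216 = 5/864, 1/4 · 2/27 = 1/54, 1/4 · 4/27 = 1/27, 1/4 · 25/216 = 25/864; summing to 13/144.
Normalising, the posterior is P(r = 1 | data) = 5/78, P(r = 2 | data) = 8/39, P(r = 4 | data) = 16/39, P(r = 5 | data) = 25/78.
Averaging over the posterior, P(orange next | data) = (1/6)(5/78) + (1/3)(8/39) + (2/3)(16/39) + (5/6)(25/78) = 145/234.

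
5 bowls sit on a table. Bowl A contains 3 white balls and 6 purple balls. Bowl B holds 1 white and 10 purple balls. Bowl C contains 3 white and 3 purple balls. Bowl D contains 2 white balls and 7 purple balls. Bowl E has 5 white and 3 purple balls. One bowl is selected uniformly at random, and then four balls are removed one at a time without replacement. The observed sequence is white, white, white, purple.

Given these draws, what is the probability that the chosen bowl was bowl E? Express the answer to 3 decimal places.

For each hypothesis, P(data | H) works out to: P(data | bowl A) = (3/9)(2/8)(1/7)(6/6) = 0.011905; P(data | bowl B) = (1/11)(0/10) = 0; P(data | bowl C) = (3/6)(2/5)(1/4)(3/3) = 0.05; P(data | bowl D) = (2/9)(1/8)(0/7) = 0; P(data | bowl E) = (5/8)(4/7)(3/6)(3/5) = 0.10714.
Weighting by the prior gives 1/5 · 0.011905 = 0.002381, 1/5 · 0 = 0, 1/5 · 0.05 = 0.01, 1/5 · 0 = 0, 1/5 · 0.10714 = 0.021429; with total 0.03381.
So P(bowl E | data) = (0.021429) / (0.03381) = 0.6338.

0.634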